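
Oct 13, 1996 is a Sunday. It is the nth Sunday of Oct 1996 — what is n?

Day 13 falls in week ⌈13/7⌉ of the month.
Days 1–7 hold the 1st Sunday, 8–14 the 2nd, 15–21 the 3rd, 22–28 the 4th, 29–31 the 5th.
13 is in the range for the 2nd.

2nd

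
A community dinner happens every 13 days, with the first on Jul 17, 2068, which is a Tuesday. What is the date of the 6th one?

The 6th occurrence is 5 intervals after the first: 5 × 13 = 65 days after Jul 17, 2068.
Jul has 31 days — 14 days to the end of Jul leaves 51.
Aug has 31 days (20 left).
20 days into Sep → Sep 20, 2068.

Sep 20, 2068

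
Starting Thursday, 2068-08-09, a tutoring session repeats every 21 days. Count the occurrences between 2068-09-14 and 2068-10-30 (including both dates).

Occurrences land 21·i days after 2068-08-09 for i = 0, 1, 2, …
2068-09-14 is 36 days after the start; 36 ÷ 21 = 1 remainder 15; since the remainder is 15, round up to i = 2. First occurrence in the window: #3 on 2068-09-20 (2×21 = 42 days in).
2068-10-30 is 82 days after the start; 82 ÷ 21 = 3 remainder 19. Last occurrence in the window: #4 on 2068-10-11.
Occurrences #3 through #4: 2 in total.

2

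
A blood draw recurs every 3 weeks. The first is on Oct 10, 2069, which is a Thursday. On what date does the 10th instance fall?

The 10th occurrence is 9 intervals after the first: 9 × 21 = 189 days after Oct 10, 2069.
Oct has 31 days — 21 days to the end of Oct leaves 168.
Nov has 30 days (138 left).
Dec has 31 days (107 left).
Jan has 31 days (76 left).
Feb has 28 days (48 left).
Mar has 31 days (17 left).
17 days into Apr → Apr 17, 2070.

Apr 17, 2070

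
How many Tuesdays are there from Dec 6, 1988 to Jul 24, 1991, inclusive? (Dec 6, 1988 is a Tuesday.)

138

Dec 6, 1988 is a Tuesday; the first Tuesday on or after it is Dec 6, 1988.
From Dec 6, 1988 to Jul 24, 1991: 25 + 365 + 365 + 205 = 960 days (rest of 1988, 1989, 1990, to Jul 24, 1991 in 1991).
960 ÷ 7 = 137 full weeks with remainder 1, so 137 more Tuesdays after the first → 138.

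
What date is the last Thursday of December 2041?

The first Thursday of December 2041 is December 5.
December 2041 has 31 days. Adding weeks: 5, 12, 19, 26 — the last one ≤ 31 is the 26th.

2041-12-26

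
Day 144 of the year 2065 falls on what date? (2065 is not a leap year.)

2065-05-24

January has 31 days (144 − 31 = 113 remain).
February has 28 days (113 − 28 = 85 remain).
March has 31 days (85 − 31 = 54 remain).
April has 30 days (54 − 30 = 24 remain).
24 into May → May 24.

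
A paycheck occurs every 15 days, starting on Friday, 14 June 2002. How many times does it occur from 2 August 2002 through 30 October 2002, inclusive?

6

Occurrences land 15·i days after 14 June 2002 for i = 0, 1, 2, …
2 August 2002 is 49 days after the start; 49 ÷ 15 = 3 remainder 4; since the remainder is 4, round up to i = 4. First occurrence in the window: #5 on 13 August 2002 (4×15 = 60 days in).
30 October 2002 is 138 days after the start; 138 ÷ 15 = 9 remainder 3. Last occurrence in the window: #10 on 27 October 2002.
Occurrences #5 through #10: 6 in total.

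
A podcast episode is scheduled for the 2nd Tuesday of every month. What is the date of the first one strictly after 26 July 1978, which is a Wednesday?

8 August 1978

July 1978 starts on a Saturday; its first Tuesday is the 4th, so the 2nd Tuesday is the 11th — 11 July 1978.
That is not after 26 July 1978, so look at August 1978.
August 1978 starts on a Tuesday; its first Tuesday is the 1st, so the 2nd Tuesday is the 8th — 8 August 1978.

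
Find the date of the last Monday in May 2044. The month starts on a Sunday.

30 May 2044

May 2044 begins on a Sunday, so the first Monday is May 2 (1 day later).
May 2044 has 31 days. Adding weeks: 2, 9, 16, 23, 30 — the last one ≤ 31 is the 30th.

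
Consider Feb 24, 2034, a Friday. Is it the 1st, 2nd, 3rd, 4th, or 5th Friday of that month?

Day 24 falls in week ⌈24/7⌉ of the month.
Days 1–7 hold the 1st Friday, 8–14 the 2nd, 15–21 the 3rd, 22–28 the 4th, 29–31 the 5th.
24 is in the range for the 4th.

4th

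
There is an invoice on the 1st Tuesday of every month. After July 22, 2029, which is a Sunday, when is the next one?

July 2029 starts on a Sunday, so its 1st Tuesday is July 3, 2029 (2 days in).
That is not after July 22, 2029, so look at August 2029.
August 2029 starts on a Wednesday, so its 1st Tuesday is August 7, 2029 (6 days in).

August 7, 2029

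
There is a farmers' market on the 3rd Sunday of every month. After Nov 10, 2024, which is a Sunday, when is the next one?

Nov 2024 starts on a Friday; its first Sunday is the 3rd, so the 3rd Sunday is the 17th — Nov 17, 2024.
Nov 17, 2024 is after Nov 10, 2024, so that is the next one.

Nov 17, 2024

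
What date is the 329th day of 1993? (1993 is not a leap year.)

January has 31 days (329 − 31 = 298 remain).
February has 28 days (298 − 28 = 270 remain).
March has 31 days (270 − 31 = 239 remain).
April has 30 days (239 − 30 = 209 remain).
May has 31 days (209 − 31 = 178 remain).
June has 30 days (178 − 30 = 148 remain).
July has 31 days (148 − 31 = 117 remain).
August has 31 days (117 − 31 = 86 remain).
September has 30 days (86 − 30 = 56 remain).
October has 31 days (56 − 31 = 25 remain).
25 into November → November 25.

1993-11-25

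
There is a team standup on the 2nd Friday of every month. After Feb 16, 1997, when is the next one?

Feb 1997 starts on a Saturday; its first Friday is the 7th, so the 2nd Friday is the 14th — Feb 14, 1997.
That is not after Feb 16, 1997, so look at Mar 1997.
Mar 1997 starts on a Saturday; its first Friday is the 7th, so the 2nd Friday is the 14th — Mar 14, 1997.

Mar 14, 1997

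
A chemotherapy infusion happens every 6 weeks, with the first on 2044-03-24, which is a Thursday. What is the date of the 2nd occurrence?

2044-05-05

The 2nd occurrence is 1 interval after the first: 1 × 42 = 42 days after 2044-03-24.
March has 31 days — 7 days to the end of March leaves 35.
April has 30 days (5 left).
5 days into May → 2044-05-05.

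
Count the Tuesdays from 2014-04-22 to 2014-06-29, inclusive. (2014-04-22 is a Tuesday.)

10

2014-04-22 is a Tuesday; the first Tuesday on or after it is 2014-04-22.
From 2014-04-22 to 2014-06-29: 8 + 31 + 29 = 68 days (rest of April, May, June).
68 ÷ 7 = 9 full weeks with remainder 5, so 9 more Tuesdays after the first → 10.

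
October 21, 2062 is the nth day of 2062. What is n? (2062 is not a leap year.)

Days in months before October: 31 + 28 + 31 + 30 + 31 + 30 + 31 + 31 + 30 = 273.
Plus 21 days into October → day 294.

294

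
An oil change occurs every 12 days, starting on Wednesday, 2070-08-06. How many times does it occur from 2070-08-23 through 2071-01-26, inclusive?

Occurrences land 12·i days after 2070-08-06 for i = 0, 1, 2, …
2070-08-23 is 17 days after the start; 17 ÷ 12 = 1 remainder 5; since the remainder is 5, round up to i = 2. First occurrence in the window: #3 on 2070-08-30 (2×12 = 24 days in).
2071-01-26 is 173 days after the start; 173 ÷ 12 = 14 remainder 5. Last occurrence in the window: #15 on 2071-01-21.
Occurrences #3 through #15: 13 in total.

13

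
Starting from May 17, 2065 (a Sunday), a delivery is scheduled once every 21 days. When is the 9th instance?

Nov 1, 2065

The 9th occurrence is 8 intervals after the first: 8 × 21 = 168 days after May 17, 2065.
May has 31 days — 14 days to the end of May leaves 154.
Jun has 30 days (124 left).
Jul has 31 days (93 left).
Aug has 31 days (62 left).
Sep has 30 days (32 left).
Oct has 31 days (1 left).
1 day into Nov → Nov 1, 2065.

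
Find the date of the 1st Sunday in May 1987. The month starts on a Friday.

1987-05-03

May 1987 begins on a Friday, so the first Sunday is May 3 (2 days later).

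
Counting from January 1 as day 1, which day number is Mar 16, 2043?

Days in months before Mar: 31 + 28 = 59.
Plus 16 days into Mar → day 75.

75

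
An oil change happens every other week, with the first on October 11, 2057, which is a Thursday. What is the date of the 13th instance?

The 13th occurrence is 12 intervals after the first: 12 × 14 = 168 days after October 11, 2057.
October has 31 days — 20 days to the end of October leaves 148.
November has 30 days (118 left).
December has 31 days (87 left).
January has 31 days (56 left).
February has 28 days (28 left).
28 days into March → March 28, 2058.

March 28, 2058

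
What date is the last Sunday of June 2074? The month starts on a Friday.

June 2074 begins on a Friday, so the first Sunday is June 3 (2 days later).
June 2074 has 30 days. Adding weeks: 3, 10, 17, 24 — the last one ≤ 30 is the 24th.

2074-06-24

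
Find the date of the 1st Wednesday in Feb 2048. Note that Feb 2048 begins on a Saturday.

Feb 5, 2048

Feb 2048 begins on a Saturday, so the first Wednesday is Feb 5 (4 days later).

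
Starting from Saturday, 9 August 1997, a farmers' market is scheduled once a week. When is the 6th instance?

The 6th occurrence is 5 intervals after the first: 5 × 7 = 35 days after 9 August 1997.
August has 31 days — 22 days to the end of August leaves 13.
13 days into September → 13 September 1997.

13 September 1997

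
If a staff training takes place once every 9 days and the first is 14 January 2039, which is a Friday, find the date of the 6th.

The 6th occurrence is 5 intervals after the first: 5 × 9 = 45 days after 14 January 2039.
January has 31 days — 17 days to the end of January leaves 28.
28 days into February → 28 February 2039.

28 February 2039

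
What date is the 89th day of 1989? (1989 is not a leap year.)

1989-03-30

January has 31 days (89 − 31 = 58 remain).
February has 28 days (58 − 28 = 30 remain).
30 into March → March 30.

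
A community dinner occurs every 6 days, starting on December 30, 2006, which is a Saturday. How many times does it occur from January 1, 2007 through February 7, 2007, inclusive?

6

Occurrences land 6·i days after December 30, 2006 for i = 0, 1, 2, …
January 1, 2007 is 2 days after the start; 2 ÷ 6 = 0 remainder 2; since the remainder is 2, round up to i = 1. First occurrence in the window: #2 on January 5, 2007 (1×6 = 6 days in).
February 7, 2007 is 39 days after the start; 39 ÷ 6 = 6 remainder 3. Last occurrence in the window: #7 on February 4, 2007.
Occurrences #2 through #7: 6 in total.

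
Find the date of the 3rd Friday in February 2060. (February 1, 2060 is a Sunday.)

20 February 2060

February 2060 begins on a Sunday, so the first Friday is February 6 (5 days later).
The 3rd Friday is 2 weeks later: 6 + 14 = 20.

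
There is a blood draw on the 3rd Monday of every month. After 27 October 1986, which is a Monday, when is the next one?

17 November 1986

October 1986 starts on a Wednesday; its first Monday is the 6th, so the 3rd Monday is the 20th — 20 October 1986.
That is not after 27 October 1986, so look at November 1986.
November 1986 starts on a Saturday; its first Monday is the 3rd, so the 3rd Monday is the 17th — 17 November 1986.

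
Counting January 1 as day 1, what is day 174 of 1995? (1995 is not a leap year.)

23 June 1995

January has 31 days (174 − 31 = 143 remain).
February has 28 days (143 − 28 = 115 remain).
March has 31 days (115 − 31 = 84 remain).
April has 30 days (84 − 30 = 54 remain).
May has 31 days (54 − 31 = 23 remain).
23 into June → June 23.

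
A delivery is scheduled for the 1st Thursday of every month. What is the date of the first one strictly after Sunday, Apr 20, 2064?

May 1, 2064

Apr 2064 starts on a Tuesday, so its 1st Thursday is Apr 3, 2064 (2 days in).
That is not after Apr 20, 2064, so look at May 2064.
May 2064 starts on a Thursday, so its 1st Thursday is May 1, 2064.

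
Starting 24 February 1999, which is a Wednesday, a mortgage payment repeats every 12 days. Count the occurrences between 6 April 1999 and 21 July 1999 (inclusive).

Occurrences land 12·i days after 24 February 1999 for i = 0, 1, 2, …
6 April 1999 is 41 days after the start; 41 ÷ 12 = 3 remainder 5; since the remainder is 5, round up to i = 4. First occurrence in the window: #5 on 13 April 1999 (4×12 = 48 days in).
21 July 1999 is 147 days after the start; 147 ÷ 12 = 12 remainder 3. Last occurrence in the window: #13 on 18 July 1999.
Occurrences #5 through #13: 9 in total.

9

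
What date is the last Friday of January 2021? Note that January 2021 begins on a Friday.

2021-01-29

January 2021 begins on a Friday, so the first Friday is January 1.
January 2021 has 31 days. Adding weeks: 1, 8, 15, 22, 29 — the last one ≤ 31 is the 29th.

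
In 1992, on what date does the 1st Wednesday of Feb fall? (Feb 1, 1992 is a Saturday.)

Feb 5, 1992

Feb 1992 begins on a Saturday, so the first Wednesday is Feb 5 (4 days later).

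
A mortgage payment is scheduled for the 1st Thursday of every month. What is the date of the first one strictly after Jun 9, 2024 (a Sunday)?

Jul 4, 2024

Jun 2024 starts on a Saturday, so its 1st Thursday is Jun 6, 2024 (5 days in).
That is not after Jun 9, 2024, so look at Jul 2024.
Jul 2024 starts on a Monday, so its 1st Thursday is Jul 4, 2024 (3 days in).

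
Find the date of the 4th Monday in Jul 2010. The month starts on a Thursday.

Jul 2010 begins on a Thursday, so the first Monday is Jul 5 (4 days later).
The 4th Monday is 3 weeks later: 5 + 21 = 26.

Jul 26, 2010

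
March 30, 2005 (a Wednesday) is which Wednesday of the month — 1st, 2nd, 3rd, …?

Day 30 falls in week ⌈30/7⌉ of the month.
Days 1–7 hold the 1st Wednesday, 8–14 the 2nd, 15–21 the 3rd, 22–28 the 4th, 29–31 the 5th.
30 is in the range for the 5th.

5th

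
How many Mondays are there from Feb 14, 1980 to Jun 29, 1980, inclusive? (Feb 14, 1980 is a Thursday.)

19

Feb 14, 1980 is a Thursday; the first Monday on or after it is Feb 18, 1980 (4 days later).
From Feb 18, 1980 to Jun 29, 1980: 11 + 31 + 30 + 31 + 29 = 132 days (rest of Feb, Mar, Apr, May, Jun).
132 ÷ 7 = 18 full weeks with remainder 6, so 18 more Mondays after the first → 19.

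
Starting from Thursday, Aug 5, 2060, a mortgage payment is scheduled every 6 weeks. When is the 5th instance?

The 5th occurrence is 4 intervals after the first: 4 × 42 = 168 days after Aug 5, 2060.
Aug has 31 days — 26 days to the end of Aug leaves 142.
Sep has 30 days (112 left).
Oct has 31 days (81 left).
Nov has 30 days (51 left).
Dec has 31 days (20 left).
20 days into Jan → Jan 20, 2061.

Jan 20, 2061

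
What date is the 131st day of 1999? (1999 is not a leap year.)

January has 31 days (131 − 31 = 100 remain).
February has 28 days (100 − 28 = 72 remain).
March has 31 days (72 − 31 = 41 remain).
April has 30 days (41 − 30 = 11 remain).
11 into May → May 11.

1999-05-11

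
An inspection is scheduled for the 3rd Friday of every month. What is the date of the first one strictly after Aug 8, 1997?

Aug 15, 1997

Aug 1997 starts on a Friday; its first Friday is the 1st, so the 3rd Friday is the 15th — Aug 15, 1997.
Aug 15, 1997 is after Aug 8, 1997, so that is the next one.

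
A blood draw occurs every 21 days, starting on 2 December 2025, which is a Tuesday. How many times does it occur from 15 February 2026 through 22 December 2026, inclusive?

15

Occurrences land 21·i days after 2 December 2025 for i = 0, 1, 2, …
15 February 2026 is 75 days after the start; 75 ÷ 21 = 3 remainder 12; since the remainder is 12, round up to i = 4. First occurrence in the window: #5 on 24 February 2026 (4×21 = 84 days in).
22 December 2026 is 385 days after the start; 385 ÷ 21 = 18 remainder 7. Last occurrence in the window: #19 on 15 December 2026.
Occurrences #5 through #19: 15 in total.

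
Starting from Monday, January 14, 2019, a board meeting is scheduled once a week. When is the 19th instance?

The 19th occurrence is 18 intervals after the first: 18 × 7 = 126 days after January 14, 2019.
January has 31 days — 17 days to the end of January leaves 109.
February has 28 days (81 left).
March has 31 days (50 left).
April has 30 days (20 left).
20 days into May → May 20, 2019.

May 20, 2019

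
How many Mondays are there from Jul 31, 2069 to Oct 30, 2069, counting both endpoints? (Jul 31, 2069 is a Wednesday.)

Jul 31, 2069 is a Wednesday; the first Monday on or after it is Aug 5, 2069 (5 days later).
From Aug 5, 2069 to Oct 30, 2069: 26 + 30 + 30 = 86 days (rest of Aug, Sep, Oct).
86 ÷ 7 = 12 full weeks with remainder 2, so 12 more Mondays after the first → 13.

13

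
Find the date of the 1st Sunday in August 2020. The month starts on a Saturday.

2020-08-02

August 2020 begins on a Saturday, so the first Sunday is August 2 (1 day later).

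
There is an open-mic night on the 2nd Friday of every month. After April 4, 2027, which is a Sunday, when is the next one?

April 2027 starts on a Thursday; its first Friday is the 2nd, so the 2nd Friday is the 9th — April 9, 2027.
April 9, 2027 is after April 4, 2027, so that is the next one.

April 9, 2027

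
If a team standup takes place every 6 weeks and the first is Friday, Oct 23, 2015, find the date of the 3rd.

Jan 15, 2016

The 3rd occurrence is 2 intervals after the first: 2 × 42 = 84 days after Oct 23, 2015.
Oct has 31 days — 8 days to the end of Oct leaves 76.
Nov has 30 days (46 left).
Dec has 31 days (15 left).
15 days into Jan → Jan 15, 2016.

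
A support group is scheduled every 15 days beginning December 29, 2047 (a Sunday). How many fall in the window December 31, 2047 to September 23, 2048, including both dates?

Occurrences land 15·i days after December 29, 2047 for i = 0, 1, 2, …
December 31, 2047 is 2 days after the start; 2 ÷ 15 = 0 remainder 2; since the remainder is 2, round up to i = 1. First occurrence in the window: #2 on January 13, 2048 (1×15 = 15 days in).
September 23, 2048 is 269 days after the start; 269 ÷ 15 = 17 remainder 14. Last occurrence in the window: #18 on September 9, 2048.
Occurrences #2 through #18: 17 in total.

17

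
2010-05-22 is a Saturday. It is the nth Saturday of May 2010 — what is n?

Day 22 falls in week ⌈22/7⌉ of the month.
Days 1–7 hold the 1st Saturday, 8–14 the 2nd, 15–21 the 3rd, 22–28 the 4th, 29–31 the 5th.
22 is in the range for the 4th.

4th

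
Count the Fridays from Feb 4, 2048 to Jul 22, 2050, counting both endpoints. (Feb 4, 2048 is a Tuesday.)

Feb 4, 2048 is a Tuesday; the first Friday on or after it is Feb 7, 2048 (3 days later).
From Feb 7, 2048 to Jul 22, 2050: 328 + 365 + 203 = 896 days (rest of 2048, 2049, to Jul 22, 2050 in 2050).
896 ÷ 7 = 128 full weeks with remainder 0, so 128 more Fridays after the first → 129.

129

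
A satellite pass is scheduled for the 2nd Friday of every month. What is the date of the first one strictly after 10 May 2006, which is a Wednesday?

May 2006 starts on a Monday; its first Friday is the 5th, so the 2nd Friday is the 12th — 12 May 2006.
12 May 2006 is after 10 May 2006, so that is the next one.

12 May 2006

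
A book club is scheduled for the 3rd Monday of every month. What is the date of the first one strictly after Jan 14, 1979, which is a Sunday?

Jan 15, 1979

Jan 1979 starts on a Monday; its first Monday is the 1st, so the 3rd Monday is the 15th — Jan 15, 1979.
Jan 15, 1979 is after Jan 14, 1979, so that is the next one.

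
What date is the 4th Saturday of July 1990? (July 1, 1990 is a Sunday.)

July 1990 begins on a Sunday, so the first Saturday is July 7 (6 days later).
The 4th Saturday is 3 weeks later: 7 + 21 = 28.

July 28, 1990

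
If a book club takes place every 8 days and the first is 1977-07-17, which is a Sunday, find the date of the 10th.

1977-09-27

The 10th occurrence is 9 intervals after the first: 9 × 8 = 72 days after 1977-07-17.
July has 31 days — 14 days to the end of July leaves 58.
August has 31 days (27 left).
27 days into September → 1977-09-27.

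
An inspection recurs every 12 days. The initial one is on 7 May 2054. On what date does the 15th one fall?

22 October 2054

The 15th occurrence is 14 intervals after the first: 14 × 12 = 168 days after 7 May 2054.
May has 31 days — 24 days to the end of May leaves 144.
June has 30 days (114 left).
July has 31 days (83 left).
August has 31 days (52 left).
September has 30 days (22 left).
22 days into October → 22 October 2054.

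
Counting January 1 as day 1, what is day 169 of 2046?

January has 31 days (169 − 31 = 138 remain).
February has 28 days (138 − 28 = 110 remain).
March has 31 days (110 − 31 = 79 remain).
April has 30 days (79 − 30 = 49 remain).
May has 31 days (49 − 31 = 18 remain).
18 into June → June 18.

18 June 2046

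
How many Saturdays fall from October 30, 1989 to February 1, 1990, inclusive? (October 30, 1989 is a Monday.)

October 30, 1989 is a Monday; the first Saturday on or after it is November 4, 1989 (5 days later).
From November 4, 1989 to February 1, 1990: 26 + 31 + 31 + 1 = 89 days (rest of November, December, January, February).
89 ÷ 7 = 12 full weeks with remainder 5, so 12 more Saturdays after the first → 13.

13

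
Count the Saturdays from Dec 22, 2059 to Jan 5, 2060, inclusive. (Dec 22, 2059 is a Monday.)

Dec 22, 2059 is a Monday; the first Saturday on or after it is Dec 27, 2059 (5 days later).
From Dec 27, 2059 to Jan 5, 2060: 4 + 5 = 9 days (rest of Dec, Jan).
9 ÷ 7 = 1 full weeks with remainder 2, so 1 more Saturdays after the first → 2.

2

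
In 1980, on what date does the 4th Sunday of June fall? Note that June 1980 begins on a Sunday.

June 1980 begins on a Sunday, so the first Sunday is June 1.
The 4th Sunday is 3 weeks later: 1 + 21 = 22.

1980-06-22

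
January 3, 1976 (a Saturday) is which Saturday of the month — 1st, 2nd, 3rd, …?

1st

Day 3 falls in week ⌈3/7⌉ of the month.
Days 1–7 hold the 1st Saturday, 8–14 the 2nd, 15–21 the 3rd, 22–28 the 4th, 29–31 the 5th.
3 is in the range for the 1st.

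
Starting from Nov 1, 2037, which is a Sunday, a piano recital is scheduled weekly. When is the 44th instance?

The 44th occurrence is 43 intervals after the first: 43 × 7 = 301 days after Nov 1, 2037.
Nov has 30 days — 29 days to the end of Nov leaves 272.
Dec has 31 days (241 left).
Jan has 31 days (210 left).
Feb has 28 days (182 left).
Mar has 31 days (151 left).
Apr has 30 days (121 left).
May has 31 days (90 left).
Jun has 30 days (60 left).
Jul has 31 days (29 left).
29 days into Aug → Aug 29, 2038.

Aug 29, 2038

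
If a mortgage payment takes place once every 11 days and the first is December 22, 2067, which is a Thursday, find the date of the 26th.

September 22, 2068

The 26th occurrence is 25 intervals after the first: 25 × 11 = 275 days after December 22, 2067.
December has 31 days — 9 days to the end of December leaves 266.
January has 31 days (235 left).
February has 29 days (206 left).
March has 31 days (175 left).
April has 30 days (145 left).
May has 31 days (114 left).
June has 30 days (84 left).
July has 31 days (53 left).
August has 31 days (22 left).
22 days into September → September 22, 2068.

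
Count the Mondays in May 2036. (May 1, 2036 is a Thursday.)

4

May 1, 2036 is a Thursday; the first Monday on or after it is May 5, 2036 (4 days later).
From May 5, 2036 to May 31, 2036 is 31 − 5 = 26 days.
26 ÷ 7 = 3 full weeks with remainder 5, so 3 more Mondays after the first → 4.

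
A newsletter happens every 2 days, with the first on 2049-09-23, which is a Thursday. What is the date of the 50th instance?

The 50th occurrence is 49 intervals after the first: 49 × 2 = 98 days after 2049-09-23.
September has 30 days — 7 days to the end of September leaves 91.
October has 31 days (60 left).
November has 30 days (30 left).
30 days into December → 2049-12-30.

2049-12-30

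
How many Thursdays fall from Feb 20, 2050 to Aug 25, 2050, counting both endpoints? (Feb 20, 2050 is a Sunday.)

27

Feb 20, 2050 is a Sunday; the first Thursday on or after it is Feb 24, 2050 (4 days later).
From Feb 24, 2050 to Aug 25, 2050: 4 + 31 + 30 + 31 + 30 + 31 + 25 = 182 days (rest of Feb, Mar, Apr, May, Jun, Jul, Aug).
182 ÷ 7 = 26 full weeks with remainder 0, so 26 more Thursdays after the first → 27.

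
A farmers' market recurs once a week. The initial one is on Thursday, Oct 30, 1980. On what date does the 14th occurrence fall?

Jan 29, 1981

The 14th occurrence is 13 intervals after the first: 13 × 7 = 91 days after Oct 30, 1980.
Oct has 31 days — 1 day to the end of Oct leaves 90.
Nov has 30 days (60 left).
Dec has 31 days (29 left).
29 days into Jan → Jan 29, 1981.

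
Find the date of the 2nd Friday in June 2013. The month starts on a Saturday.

June 2013 begins on a Saturday, so the first Friday is June 7 (6 days later).
The 2nd Friday is 1 weeks later: 7 + 7 = 14.

June 14, 2013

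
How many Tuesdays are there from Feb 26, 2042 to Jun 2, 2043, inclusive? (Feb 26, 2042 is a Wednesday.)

66

Feb 26, 2042 is a Wednesday; the first Tuesday on or after it is Mar 4, 2042 (6 days later).
From Mar 4, 2042 to Jun 2, 2043: 302 + 153 = 455 days (rest of 2042, to Jun 2, 2043 in 2043).
455 ÷ 7 = 65 full weeks with remainder 0, so 65 more Tuesdays after the first → 66.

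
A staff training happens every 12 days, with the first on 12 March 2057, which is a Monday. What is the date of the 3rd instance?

The 3rd occurrence is 2 intervals after the first: 2 × 12 = 24 days after 12 March 2057.
March has 31 days — 19 days to the end of March leaves 5.
5 days into April → 5 April 2057.

5 April 2057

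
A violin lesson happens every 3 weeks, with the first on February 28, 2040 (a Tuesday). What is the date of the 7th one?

July 3, 2040

The 7th occurrence is 6 intervals after the first: 6 × 21 = 126 days after February 28, 2040.
February has 29 days — 1 day to the end of February leaves 125.
March has 31 days (94 left).
April has 30 days (64 left).
May has 31 days (33 left).
June has 30 days (3 left).
3 days into July → July 3, 2040.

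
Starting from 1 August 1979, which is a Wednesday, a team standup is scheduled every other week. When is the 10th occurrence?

The 10th occurrence is 9 intervals after the first: 9 × 14 = 126 days after 1 August 1979.
August has 31 days — 30 days to the end of August leaves 96.
September has 30 days (66 left).
October has 31 days (35 left).
November has 30 days (5 left).
5 days into December → 5 December 1979.

5 December 1979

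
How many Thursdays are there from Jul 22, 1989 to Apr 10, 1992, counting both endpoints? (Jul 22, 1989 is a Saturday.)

Jul 22, 1989 is a Saturday; the first Thursday on or after it is Jul 27, 1989 (5 days later).
From Jul 27, 1989 to Apr 10, 1992: 157 + 365 + 365 + 101 = 988 days (rest of 1989, 1990, 1991, to Apr 10, 1992 in 1992).
988 ÷ 7 = 141 full weeks with remainder 1, so 141 more Thursdays after the first → 142.

142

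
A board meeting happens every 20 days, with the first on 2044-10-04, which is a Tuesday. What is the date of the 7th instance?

2045-02-01

The 7th occurrence is 6 intervals after the first: 6 × 20 = 120 days after 2044-10-04.
October has 31 days — 27 days to the end of October leaves 93.
November has 30 days (63 left).
December has 31 days (32 left).
January has 31 days (1 left).
1 day into February → 2045-02-01.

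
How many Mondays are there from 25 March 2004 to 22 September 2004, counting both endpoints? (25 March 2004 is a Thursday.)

25 March 2004 is a Thursday; the first Monday on or after it is 29 March 2004 (4 days later).
From 29 March 2004 to 22 September 2004: 2 + 30 + 31 + 30 + 31 + 31 + 22 = 177 days (rest of March, April, May, June, July, August, September).
177 ÷ 7 = 25 full weeks with remainder 2, so 25 more Mondays after the first → 26.

26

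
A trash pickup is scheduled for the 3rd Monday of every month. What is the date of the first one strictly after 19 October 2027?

October 2027 starts on a Friday; its first Monday is the 4th, so the 3rd Monday is the 18th — 18 October 2027.
That is not after 19 October 2027, so look at November 2027.
November 2027 starts on a Monday; its first Monday is the 1st, so the 3rd Monday is the 15th — 15 November 2027.

15 November 2027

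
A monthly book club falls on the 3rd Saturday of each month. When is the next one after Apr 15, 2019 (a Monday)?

Apr 2019 starts on a Monday; its first Saturday is the 6th, so the 3rd Saturday is the 20th — Apr 20, 2019.
Apr 20, 2019 is after Apr 15, 2019, so that is the next one.

Apr 20, 2019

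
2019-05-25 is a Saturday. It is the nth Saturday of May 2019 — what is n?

Day 25 falls in week ⌈25/7⌉ of the month.
Days 1–7 hold the 1st Saturday, 8–14 the 2nd, 15–21 the 3rd, 22–28 the 4th, 29–31 the 5th.
25 is in the range for the 4th.

4th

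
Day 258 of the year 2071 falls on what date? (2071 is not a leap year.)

January has 31 days (258 − 31 = 227 remain).
February has 28 days (227 − 28 = 199 remain).
March has 31 days (199 − 31 = 168 remain).
April has 30 days (168 − 30 = 138 remain).
May has 31 days (138 − 31 = 107 remain).
June has 30 days (107 − 30 = 77 remain).
July has 31 days (77 − 31 = 46 remain).
August has 31 days (46 − 31 = 15 remain).
15 into September → September 15.

September 15, 2071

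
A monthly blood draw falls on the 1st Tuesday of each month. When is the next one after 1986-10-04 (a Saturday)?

October 1986 starts on a Wednesday, so its 1st Tuesday is 1986-10-07 (6 days in).
1986-10-07 is after 1986-10-04, so that is the next one.

1986-10-07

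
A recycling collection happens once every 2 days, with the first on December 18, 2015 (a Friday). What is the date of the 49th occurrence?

The 49th occurrence is 48 intervals after the first: 48 × 2 = 96 days after December 18, 2015.
December has 31 days — 13 days to the end of December leaves 83.
January has 31 days (52 left).
February has 29 days (23 left).
23 days into March → March 23, 2016.

March 23, 2016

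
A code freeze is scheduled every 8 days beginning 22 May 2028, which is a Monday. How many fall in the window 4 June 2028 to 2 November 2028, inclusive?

Occurrences land 8·i days after 22 May 2028 for i = 0, 1, 2, …
4 June 2028 is 13 days after the start; 13 ÷ 8 = 1 remainder 5; since the remainder is 5, round up to i = 2. First occurrence in the window: #3 on 7 June 2028 (2×8 = 16 days in).
2 November 2028 is 164 days after the start; 164 ÷ 8 = 20 remainder 4. Last occurrence in the window: #21 on 29 October 2028.
Occurrences #3 through #21: 19 in total.

19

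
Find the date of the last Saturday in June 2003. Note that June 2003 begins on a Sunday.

28 June 2003

June 2003 begins on a Sunday, so the first Saturday is June 7 (6 days later).
June 2003 has 30 days. Adding weeks: 7, 14, 21, 28 — the last one ≤ 30 is the 28th.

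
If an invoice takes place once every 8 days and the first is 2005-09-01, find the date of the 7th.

2005-10-19

The 7th occurrence is 6 intervals after the first: 6 × 8 = 48 days after 2005-09-01.
September has 30 days — 29 days to the end of September leaves 19.
19 days into October → 2005-10-19.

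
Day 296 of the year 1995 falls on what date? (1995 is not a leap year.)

Oct 23, 1995

Jan has 31 days (296 − 31 = 265 remain).
Feb has 28 days (265 − 28 = 237 remain).
Mar has 31 days (237 − 31 = 206 remain).
Apr has 30 days (206 − 30 = 176 remain).
May has 31 days (176 − 31 = 145 remain).
Jun has 30 days (145 − 30 = 115 remain).
Jul has 31 days (115 − 31 = 84 remain).
Aug has 31 days (84 − 31 = 53 remain).
Sep has 30 days (53 − 30 = 23 remain).
23 into Oct → Oct 23.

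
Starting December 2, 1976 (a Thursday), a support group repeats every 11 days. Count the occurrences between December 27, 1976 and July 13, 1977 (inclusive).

18

Occurrences land 11·i days after December 2, 1976 for i = 0, 1, 2, …
December 27, 1976 is 25 days after the start; 25 ÷ 11 = 2 remainder 3; since the remainder is 3, round up to i = 3. First occurrence in the window: #4 on January 4, 1977 (3×11 = 33 days in).
July 13, 1977 is 223 days after the start; 223 ÷ 11 = 20 remainder 3. Last occurrence in the window: #21 on July 10, 1977.
Occurrences #4 through #21: 18 in total.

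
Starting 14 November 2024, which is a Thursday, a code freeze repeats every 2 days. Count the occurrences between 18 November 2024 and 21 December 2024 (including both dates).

17

Occurrences land 2·i days after 14 November 2024 for i = 0, 1, 2, …
18 November 2024 is 4 days after the start; 4 ÷ 2 = 2 remainder 0. First occurrence in the window: #3 on 18 November 2024 (2×2 = 4 days in).
21 December 2024 is 37 days after the start; 37 ÷ 2 = 18 remainder 1. Last occurrence in the window: #19 on 20 December 2024.
Occurrences #3 through #19: 17 in total.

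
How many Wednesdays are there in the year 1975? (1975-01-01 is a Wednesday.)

53

1975-01-01 is a Wednesday; the first Wednesday on or after it is 1975-01-01.
From 1975-01-01 to 1975-12-31: 30 + 28 + 31 + 30 + 31 + 30 + 31 + 31 + 30 + 31 + 30 + 31 = 364 days (rest of January, February, March, April, May, June, July, August, September, October, November, December).
364 ÷ 7 = 52 full weeks with remainder 0, so 52 more Wednesdays after the first → 53.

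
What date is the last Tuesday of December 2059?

December 2059 begins on a Monday, so the first Tuesday is December 2 (1 day later).
December 2059 has 31 days. Adding weeks: 2, 9, 16, 23, 30 — the last one ≤ 31 is the 30th.

December 30, 2059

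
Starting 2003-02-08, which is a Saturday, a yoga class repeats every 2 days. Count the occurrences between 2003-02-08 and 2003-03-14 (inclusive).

18

Occurrences land 2·i days after 2003-02-08 for i = 0, 1, 2, …
The window opens on the start date, so the first occurrence inside is #1 on 2003-02-08.
2003-03-14 is 34 days after the start; 34 ÷ 2 = 17 remainder 0. Last occurrence in the window: #18 on 2003-03-14.
Occurrences #1 through #18: 18 in total.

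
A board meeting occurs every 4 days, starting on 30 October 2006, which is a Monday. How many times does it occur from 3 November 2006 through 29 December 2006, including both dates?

Occurrences land 4·i days after 30 October 2006 for i = 0, 1, 2, …
3 November 2006 is 4 days after the start; 4 ÷ 4 = 1 remainder 0. First occurrence in the window: #2 on 3 November 2006 (1×4 = 4 days in).
29 December 2006 is 60 days after the start; 60 ÷ 4 = 15 remainder 0. Last occurrence in the window: #16 on 29 December 2006.
Occurrences #2 through #16: 15 in total.

15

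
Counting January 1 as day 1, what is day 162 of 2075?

2075-06-11

January has 31 days (162 − 31 = 131 remain).
February has 28 days (131 − 28 = 103 remain).
March has 31 days (103 − 31 = 72 remain).
April has 30 days (72 − 30 = 42 remain).
May has 31 days (42 − 31 = 11 remain).
11 into June → June 11.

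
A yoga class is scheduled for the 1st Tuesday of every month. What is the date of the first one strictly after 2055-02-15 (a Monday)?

February 2055 starts on a Monday, so its 1st Tuesday is 2055-02-02 (1 day in).
That is not after 2055-02-15, so look at March 2055.
March 2055 starts on a Monday, so its 1st Tuesday is 2055-03-02 (1 day in).

2055-03-02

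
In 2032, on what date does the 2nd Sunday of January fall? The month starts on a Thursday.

2032-01-11

January 2032 begins on a Thursday, so the first Sunday is January 4 (3 days later).
The 2nd Sunday is 1 weeks later: 4 + 7 = 11.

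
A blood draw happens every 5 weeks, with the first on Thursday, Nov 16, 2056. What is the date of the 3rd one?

Jan 25, 2057

The 3rd occurrence is 2 intervals after the first: 2 × 35 = 70 days after Nov 16, 2056.
Nov has 30 days — 14 days to the end of Nov leaves 56.
Dec has 31 days (25 left).
25 days into Jan → Jan 25, 2057.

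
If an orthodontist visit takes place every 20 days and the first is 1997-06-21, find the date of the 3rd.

1997-07-31

The 3rd occurrence is 2 intervals after the first: 2 × 20 = 40 days after 1997-06-21.
June has 30 days — 9 days to the end of June leaves 31.
31 days into July → 1997-07-31.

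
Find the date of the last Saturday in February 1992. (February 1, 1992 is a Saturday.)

February 1992 begins on a Saturday, so the first Saturday is February 1.
February 1992 has 29 days. Adding weeks: 1, 8, 15, 22, 29 — the last one ≤ 29 is the 29th.

1992-02-29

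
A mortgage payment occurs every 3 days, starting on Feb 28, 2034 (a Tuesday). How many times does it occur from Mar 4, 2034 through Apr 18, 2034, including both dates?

15

Occurrences land 3·i days after Feb 28, 2034 for i = 0, 1, 2, …
Mar 4, 2034 is 4 days after the start; 4 ÷ 3 = 1 remainder 1; since the remainder is 1, round up to i = 2. First occurrence in the window: #3 on Mar 6, 2034 (2×3 = 6 days in).
Apr 18, 2034 is 49 days after the start; 49 ÷ 3 = 16 remainder 1. Last occurrence in the window: #17 on Apr 17, 2034.
Occurrences #3 through #17: 15 in total.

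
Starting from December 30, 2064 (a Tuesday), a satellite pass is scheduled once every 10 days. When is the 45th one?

The 45th occurrence is 44 intervals after the first: 44 × 10 = 440 days after December 30, 2064.
December has 31 days — 1 day to the end of December leaves 439.
2065 has 365 days (74 left).
January has 31 days (43 left).
February has 28 days (15 left).
15 days into March → March 15, 2066.

March 15, 2066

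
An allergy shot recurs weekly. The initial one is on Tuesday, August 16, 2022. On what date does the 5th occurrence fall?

September 13, 2022

The 5th occurrence is 4 intervals after the first: 4 × 7 = 28 days after August 16, 2022.
August has 31 days — 15 days to the end of August leaves 13.
13 days into September → September 13, 2022.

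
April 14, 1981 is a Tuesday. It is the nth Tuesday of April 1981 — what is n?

Day 14 falls in week ⌈14/7⌉ of the month.
Days 1–7 hold the 1st Tuesday, 8–14 the 2nd, 15–21 the 3rd, 22–28 the 4th, 29–31 the 5th.
14 is in the range for the 2nd.

2nd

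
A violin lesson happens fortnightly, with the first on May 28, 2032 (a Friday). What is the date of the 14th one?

The 14th occurrence is 13 intervals after the first: 13 × 14 = 182 days after May 28, 2032.
May has 31 days — 3 days to the end of May leaves 179.
June has 30 days (149 left).
July has 31 days (118 left).
August has 31 days (87 left).
September has 30 days (57 left).
October has 31 days (26 left).
26 days into November → November 26, 2032.

November 26, 2032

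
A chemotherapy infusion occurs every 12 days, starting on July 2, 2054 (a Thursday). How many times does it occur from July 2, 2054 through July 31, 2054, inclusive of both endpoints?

Occurrences land 12·i days after July 2, 2054 for i = 0, 1, 2, …
The window opens on the start date, so the first occurrence inside is #1 on July 2, 2054.
July 31, 2054 is 29 days after the start; 29 ÷ 12 = 2 remainder 5. Last occurrence in the window: #3 on July 26, 2054.
Occurrences #1 through #3: 3 in total.

3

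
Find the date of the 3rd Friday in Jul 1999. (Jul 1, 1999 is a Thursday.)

Jul 16, 1999

Jul 1999 begins on a Thursday, so the first Friday is Jul 2 (1 day later).
The 3rd Friday is 2 weeks later: 2 + 14 = 16.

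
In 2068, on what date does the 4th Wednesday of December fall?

December 26, 2068

The first Wednesday of December 2068 is December 5.
The 4th Wednesday is 3 weeks later: 5 + 21 = 26.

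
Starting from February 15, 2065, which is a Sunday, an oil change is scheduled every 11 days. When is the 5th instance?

March 31, 2065

The 5th occurrence is 4 intervals after the first: 4 × 11 = 44 days after February 15, 2065.
February has 28 days — 13 days to the end of February leaves 31.
31 days into March → March 31, 2065.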